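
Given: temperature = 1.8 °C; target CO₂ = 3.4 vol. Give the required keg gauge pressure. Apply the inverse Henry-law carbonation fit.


psi = vols/(0.01821 + 0.09011·e^(−0.04·T)) − 14.695
psi = 3.4/(0.01821 + 0.09011·e^(−0.04·1.8)) − 14.695

18.6187 psi


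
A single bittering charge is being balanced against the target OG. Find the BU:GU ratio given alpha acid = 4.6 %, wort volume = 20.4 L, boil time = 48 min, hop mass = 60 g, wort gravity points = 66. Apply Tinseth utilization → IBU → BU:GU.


U = 1.65·0.000125^(GP/1000)·(1−e^(−0.04t))/4.15;  IBU = (α/100)·m·U·1000/V;  BU:GU = IBU/GP
U = 1.65·0.000125^(66/1000)·(1−e^(−0.04·48))/4.15 = 0.1875
IBU = (4.6/100)·60·0.1875·1000/20.4 = 25.3665
BU:GU = 25.3665/66

0.3843


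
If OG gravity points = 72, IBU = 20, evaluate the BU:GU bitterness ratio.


BU:GU = IBU / OG_points
BU:GU = 20 / 72

0.2778


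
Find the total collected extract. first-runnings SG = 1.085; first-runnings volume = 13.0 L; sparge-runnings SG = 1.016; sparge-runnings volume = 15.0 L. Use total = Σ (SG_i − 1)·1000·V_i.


first = (1.085 − 1)·1000·13.0 = 1105.0000
sparge = (1.016 − 1)·1000·15.0 = 240.0000
total = 1105.0000 + 240.0000

1345.0000 gravity·L


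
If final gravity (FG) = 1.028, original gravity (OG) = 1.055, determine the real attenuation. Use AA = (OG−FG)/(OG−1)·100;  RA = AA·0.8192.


AA = (1.055 − 1.028)/(1.055 − 1)·100 = 49.0909
RA = 49.0909·0.8192

40.2153 %


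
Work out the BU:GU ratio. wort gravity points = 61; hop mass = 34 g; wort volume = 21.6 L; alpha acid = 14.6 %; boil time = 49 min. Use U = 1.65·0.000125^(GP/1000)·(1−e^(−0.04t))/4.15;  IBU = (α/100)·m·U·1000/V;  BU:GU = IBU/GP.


U = 1.65·0.000125^(61/1000)·(1−e^(−0.04·49))/4.15 = 0.1974
IBU = (14.6/100)·34·0.1974·1000/21.6 = 45.3722
BU:GU = 45.3722/61

0.7438


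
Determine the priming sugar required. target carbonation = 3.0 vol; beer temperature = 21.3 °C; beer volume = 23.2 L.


residual = 14.695·(0.01821 + 0.09011·e^(−0.04·T));  sugar = (target − residual)·4.0·V
residual = 14.695·(0.01821 + 0.09011·e^(−0.04·21.3)) = 0.8324
sugar = (3.0 − 0.8324)·4.0·23.2

201.1502 g


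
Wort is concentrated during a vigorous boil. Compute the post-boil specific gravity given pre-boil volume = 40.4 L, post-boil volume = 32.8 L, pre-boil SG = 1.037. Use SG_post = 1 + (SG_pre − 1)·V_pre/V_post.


pts_pre = (1.037 − 1)·1000 = 37.0000
pts_post = 37.0000·40.4/32.8 = 45.5732
SG_post = 1 + 45.5732/1000

1.0456


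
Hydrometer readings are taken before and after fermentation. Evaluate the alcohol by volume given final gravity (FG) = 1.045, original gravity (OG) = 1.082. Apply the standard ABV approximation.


ABV = (OG − FG) · 131.25
ABV = (1.082 − 1.045) · 131.25

4.8563 % ABV


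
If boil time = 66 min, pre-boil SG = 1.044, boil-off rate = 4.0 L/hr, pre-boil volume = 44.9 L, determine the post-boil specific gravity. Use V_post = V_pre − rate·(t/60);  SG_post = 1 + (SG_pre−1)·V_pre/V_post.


V_post = 44.9 − 4.0·(66/60) = 40.5000
SG_post = 1 + (1.044 − 1)·44.9/40.5000

1.0488


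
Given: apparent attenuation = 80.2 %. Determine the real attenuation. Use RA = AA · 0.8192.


RA = 80.2 · 0.8192

65.6998 %


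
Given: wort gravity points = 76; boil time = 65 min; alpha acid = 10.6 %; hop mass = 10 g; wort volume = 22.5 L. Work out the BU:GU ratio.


U = 1.65·0.000125^(GP/1000)·(1−e^(−0.04t))/4.15;  IBU = (α/100)·m·U·1000/V;  BU:GU = IBU/GP
U = 1.65·0.000125^(76/1000)·(1−e^(−0.04·65))/4.15 = 0.1859
IBU = (10.6/100)·10·0.1859·1000/22.5 = 8.7580
BU:GU = 8.7580/76

0.1152


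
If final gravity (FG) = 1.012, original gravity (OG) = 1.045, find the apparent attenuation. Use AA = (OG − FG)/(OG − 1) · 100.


AA = (1.045 − 1.012)/(1.045 − 1) · 100

73.3333 %


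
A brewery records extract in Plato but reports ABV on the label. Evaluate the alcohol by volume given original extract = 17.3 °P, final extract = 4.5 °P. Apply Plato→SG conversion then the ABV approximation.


SG = 259/(259 − P);  ABV = (OG − FG)·131.25
OG = 259/(259 − 17.3) = 1.0716
FG = 259/(259 − 4.5) = 1.0177
ABV = (1.0716 − 1.0177)·131.25

7.0737 % ABV


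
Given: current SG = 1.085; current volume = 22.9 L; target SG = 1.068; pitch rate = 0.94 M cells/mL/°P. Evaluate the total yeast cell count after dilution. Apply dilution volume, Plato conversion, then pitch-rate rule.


V_w = V·((SG_c−1)/(SG_t−1)−1);  °P = 259 − 259/SG_t;  cells = rate·(V+V_w)·°P
V_w = 22.9·((1.085−1)/(1.068−1)−1) = 5.7250
V_final = 22.9 + 5.7250 = 28.6250
°P = 259 − 259/1.068 = 16.4906
cells = 0.94·28.6250·16.4906

443.7218 billion cells


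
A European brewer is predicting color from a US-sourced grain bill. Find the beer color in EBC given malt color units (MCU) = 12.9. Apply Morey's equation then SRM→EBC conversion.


SRM = 1.4922·MCU^0.6859;  EBC = SRM·1.97
SRM = 1.4922·12.9^0.6859 = 8.6215
EBC = 8.6215·1.97

16.9843 EBC


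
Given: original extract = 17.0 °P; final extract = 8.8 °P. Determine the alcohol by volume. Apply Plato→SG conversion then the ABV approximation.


SG = 259/(259 − P);  ABV = (OG − FG)·131.25
OG = 259/(259 − 17.0) = 1.0702
FG = 259/(259 − 8.8) = 1.0352
ABV = (1.0702 − 1.0352)·131.25

4.6037 % ABV


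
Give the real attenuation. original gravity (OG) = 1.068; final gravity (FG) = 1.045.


AA = (OG−FG)/(OG−1)·100;  RA = AA·0.8192
AA = (1.068 − 1.045)/(1.068 − 1)·100 = 33.8235
RA = 33.8235·0.8192

27.7082 %


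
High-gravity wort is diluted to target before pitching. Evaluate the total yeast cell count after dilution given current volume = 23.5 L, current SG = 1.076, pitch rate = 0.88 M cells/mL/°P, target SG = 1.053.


V_w = V·((SG_c−1)/(SG_t−1)−1);  °P = 259 − 259/SG_t;  cells = rate·(V+V_w)·°P
V_w = 23.5·((1.076−1)/(1.053−1)−1) = 10.1981
V_final = 23.5 + 10.1981 = 33.6981
°P = 259 − 259/1.053 = 13.0361
cells = 0.88·33.6981·13.0361

386.5766 billion cells


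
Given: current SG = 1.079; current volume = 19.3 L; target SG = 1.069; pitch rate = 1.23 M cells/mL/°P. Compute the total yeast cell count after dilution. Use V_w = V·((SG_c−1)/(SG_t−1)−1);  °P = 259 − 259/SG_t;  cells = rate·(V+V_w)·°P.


V_w = 19.3·((1.079−1)/(1.069−1)−1) = 2.7971
V_final = 19.3 + 2.7971 = 22.0971
°P = 259 − 259/1.069 = 16.7175
cells = 1.23·22.0971·16.7175

454.3720 billion cells


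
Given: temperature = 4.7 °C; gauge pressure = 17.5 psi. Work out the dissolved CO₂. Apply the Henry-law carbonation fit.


vols = (P + 14.695)·(0.01821 + 0.09011·e^(−0.04·T))
vols = (17.5 + 14.695)·(0.01821 + 0.09011·e^(−0.04·4.7))

2.9902 volumes


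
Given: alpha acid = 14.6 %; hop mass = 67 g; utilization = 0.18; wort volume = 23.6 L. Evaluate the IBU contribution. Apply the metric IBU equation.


IBU = (α/100)·mass·U·1000 / V
IBU = (14.6/100)·67·0.18·1000 / 23.6

74.6085 IBU


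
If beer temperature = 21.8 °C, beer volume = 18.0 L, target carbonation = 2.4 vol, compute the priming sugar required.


residual = 14.695·(0.01821 + 0.09011·e^(−0.04·T));  sugar = (target − residual)·4.0·V
residual = 14.695·(0.01821 + 0.09011·e^(−0.04·21.8)) = 0.8212
sugar = (2.4 − 0.8212)·4.0·18.0

113.6701 g


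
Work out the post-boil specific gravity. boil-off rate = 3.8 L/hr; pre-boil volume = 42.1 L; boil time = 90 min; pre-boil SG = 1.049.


V_post = V_pre − rate·(t/60);  SG_post = 1 + (SG_pre−1)·V_pre/V_post
V_post = 42.1 − 3.8·(90/60) = 36.4000
SG_post = 1 + (1.049 − 1)·42.1/36.4000

1.0567


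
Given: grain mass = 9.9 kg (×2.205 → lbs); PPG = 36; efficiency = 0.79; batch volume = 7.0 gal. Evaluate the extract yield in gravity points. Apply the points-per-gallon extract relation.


points = lbs × PPG × eff / vol
lbs = 9.9 × 2.205 = 21.8295
points = 21.8295 × 36 × 0.79 / 7.0

88.6901 points


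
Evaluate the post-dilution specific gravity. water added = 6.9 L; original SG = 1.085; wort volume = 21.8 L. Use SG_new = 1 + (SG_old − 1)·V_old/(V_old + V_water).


pts = (1.085 − 1)·1000·21.8/(21.8 + 6.9) = 64.5645
SG_new = 1 + 64.5645/1000

1.0646


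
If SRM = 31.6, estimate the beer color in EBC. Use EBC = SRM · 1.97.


EBC = 31.6 · 1.97

62.2520 EBC


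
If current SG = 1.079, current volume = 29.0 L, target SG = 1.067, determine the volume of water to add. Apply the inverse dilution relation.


V_water = V·((SG_curr − 1)/(SG_target − 1) − 1)
V_water = 29.0·((1.079 − 1)/(1.067 − 1) − 1)

5.1940 L


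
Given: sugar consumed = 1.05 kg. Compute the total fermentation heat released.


Q = m_sugar · 590 kJ/kg
Q = 1.05 · 590

619.5000 kJ


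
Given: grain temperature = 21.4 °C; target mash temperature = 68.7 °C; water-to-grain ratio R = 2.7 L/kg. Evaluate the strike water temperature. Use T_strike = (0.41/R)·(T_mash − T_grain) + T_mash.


T_strike = (0.41/2.7)·(68.7 − 21.4) + 68.7

75.8826 °C


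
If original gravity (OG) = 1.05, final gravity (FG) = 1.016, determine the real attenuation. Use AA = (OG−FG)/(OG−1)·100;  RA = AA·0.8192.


AA = (1.05 − 1.016)/(1.05 − 1)·100 = 68.0000
RA = 68.0000·0.8192

55.7056 %


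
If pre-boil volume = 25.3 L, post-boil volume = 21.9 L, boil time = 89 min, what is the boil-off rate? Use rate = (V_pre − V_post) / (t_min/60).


rate = (25.3 − 21.9) / (89/60)

2.2921 L/hr


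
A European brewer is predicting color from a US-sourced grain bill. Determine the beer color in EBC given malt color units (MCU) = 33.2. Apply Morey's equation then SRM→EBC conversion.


SRM = 1.4922·MCU^0.6859;  EBC = SRM·1.97
SRM = 1.4922·33.2^0.6859 = 16.4883
EBC = 16.4883·1.97

32.4819 EBC


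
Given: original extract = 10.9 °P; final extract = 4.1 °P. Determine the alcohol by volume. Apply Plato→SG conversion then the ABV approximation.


SG = 259/(259 − P);  ABV = (OG − FG)·131.25
OG = 259/(259 − 10.9) = 1.0439
FG = 259/(259 − 4.1) = 1.0161
ABV = (1.0439 − 1.0161)·131.25

3.6552 % ABV


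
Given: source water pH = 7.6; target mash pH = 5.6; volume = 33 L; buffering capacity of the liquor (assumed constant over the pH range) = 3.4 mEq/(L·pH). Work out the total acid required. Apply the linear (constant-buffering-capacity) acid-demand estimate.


acid = buffering capacity · (pH_source − pH_target) · V
acid = 3.4 · (7.6 − 5.6) · 33

224.4000 mEq


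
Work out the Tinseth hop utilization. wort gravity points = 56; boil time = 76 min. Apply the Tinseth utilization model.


U = 1.65·0.000125^(GP/1000) · (1 − e^(−0.04·t))/4.15
bigness = 1.65·0.000125^(56/1000) = 0.9975
boil_factor = (1 − e^(−0.04·76))/4.15 = 0.2294
U = 0.9975 · 0.2294

0.2289


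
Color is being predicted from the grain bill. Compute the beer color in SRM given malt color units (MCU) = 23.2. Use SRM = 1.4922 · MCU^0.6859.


SRM = 1.4922 · 23.2^0.6859

12.8948 SRM


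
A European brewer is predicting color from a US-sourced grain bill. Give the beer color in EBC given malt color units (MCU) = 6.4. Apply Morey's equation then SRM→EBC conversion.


SRM = 1.4922·MCU^0.6859;  EBC = SRM·1.97
SRM = 1.4922·6.4^0.6859 = 5.3307
EBC = 5.3307·1.97

10.5015 EBC


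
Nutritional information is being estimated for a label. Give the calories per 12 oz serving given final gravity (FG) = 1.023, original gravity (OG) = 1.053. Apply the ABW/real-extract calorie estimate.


ABW = (OG−FG)·131.25·0.79/FG;  °P = 259 − 259/SG (for OG→OE and FG→AE);  RE = 0.1808·OE + 0.8192·AE;  Cal = (6.9·ABW + 4·(RE−0.1))·FG·3.55
ABW = (1.053 − 1.023)·131.25·0.79/1.023 = 3.0407
OE = 259 − 259/1.053 = 13.0361 °P
AE = 259 − 259/1.023 = 5.8231 °P
RE = 0.1808·13.0361 + 0.8192·5.8231 = 7.1272 °P
Cal = (6.9·3.0407 + 4·(7.1272−0.1))·1.023·3.55

178.2758 kcal


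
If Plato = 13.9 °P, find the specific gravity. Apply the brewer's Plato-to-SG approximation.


SG = 259/(259 − P)
SG = 259/(259 − 13.9)

1.0567


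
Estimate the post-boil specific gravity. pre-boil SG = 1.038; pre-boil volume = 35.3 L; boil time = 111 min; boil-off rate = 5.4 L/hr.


V_post = V_pre − rate·(t/60);  SG_post = 1 + (SG_pre−1)·V_pre/V_post
V_post = 35.3 − 5.4·(111/60) = 25.3100
SG_post = 1 + (1.038 − 1)·35.3/25.3100

1.0530


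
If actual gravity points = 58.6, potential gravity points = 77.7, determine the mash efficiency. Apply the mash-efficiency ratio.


efficiency = actual / potential × 100
efficiency = 58.6 / 77.7 × 100

75.4183 %


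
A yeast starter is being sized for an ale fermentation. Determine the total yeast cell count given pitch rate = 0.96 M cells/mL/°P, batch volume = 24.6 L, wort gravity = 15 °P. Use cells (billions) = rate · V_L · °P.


cells = 0.96 · 24.6 · 15

354.2400 billion cells


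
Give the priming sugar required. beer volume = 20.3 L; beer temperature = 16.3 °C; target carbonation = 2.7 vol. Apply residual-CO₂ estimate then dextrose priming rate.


residual = 14.695·(0.01821 + 0.09011·e^(−0.04·T));  sugar = (target − residual)·4.0·V
residual = 14.695·(0.01821 + 0.09011·e^(−0.04·16.3)) = 0.9575
sugar = (2.7 − 0.9575)·4.0·20.3

141.4918 g


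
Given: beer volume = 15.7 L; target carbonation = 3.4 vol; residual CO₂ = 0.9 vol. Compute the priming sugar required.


sugar = (target − residual)·4.0·V
sugar = (3.4 − 0.9)·4.0·15.7

157.0000 g


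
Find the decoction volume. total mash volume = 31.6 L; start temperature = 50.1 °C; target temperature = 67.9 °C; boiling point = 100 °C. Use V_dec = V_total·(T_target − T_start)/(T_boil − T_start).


V_dec = 31.6·(67.9 − 50.1)/(100 − 50.1)

11.2721 L


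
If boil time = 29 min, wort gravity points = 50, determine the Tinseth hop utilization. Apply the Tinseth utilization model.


U = 1.65·0.000125^(GP/1000) · (1 − e^(−0.04·t))/4.15
bigness = 1.65·0.000125^(50/1000) = 1.0528
boil_factor = (1 − e^(−0.04·29))/4.15 = 0.1654
U = 1.0528 · 0.1654

0.1742


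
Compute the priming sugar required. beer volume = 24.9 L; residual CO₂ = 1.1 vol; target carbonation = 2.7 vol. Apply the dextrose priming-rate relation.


sugar = (target − residual)·4.0·V
sugar = (2.7 − 1.1)·4.0·24.9

159.3600 g


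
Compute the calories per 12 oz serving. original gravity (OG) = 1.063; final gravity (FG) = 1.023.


ABW = (OG−FG)·131.25·0.79/FG;  °P = 259 − 259/SG (for OG→OE and FG→AE);  RE = 0.1808·OE + 0.8192·AE;  Cal = (6.9·ABW + 4·(RE−0.1))·FG·3.55
ABW = (1.063 − 1.023)·131.25·0.79/1.023 = 4.0543
OE = 259 − 259/1.063 = 15.3500 °P
AE = 259 − 259/1.023 = 5.8231 °P
RE = 0.1808·15.3500 + 0.8192·5.8231 = 7.5455 °P
Cal = (6.9·4.0543 + 4·(7.5455−0.1))·1.023·3.55

209.7512 kcal


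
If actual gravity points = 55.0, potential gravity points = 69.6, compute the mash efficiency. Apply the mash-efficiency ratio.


efficiency = actual / potential × 100
efficiency = 55.0 / 69.6 × 100

79.0230 %


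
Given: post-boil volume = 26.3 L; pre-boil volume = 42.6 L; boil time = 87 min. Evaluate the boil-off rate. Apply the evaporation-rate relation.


rate = (V_pre − V_post) / (t_min/60)
rate = (42.6 − 26.3) / (87/60)

11.2414 L/hr


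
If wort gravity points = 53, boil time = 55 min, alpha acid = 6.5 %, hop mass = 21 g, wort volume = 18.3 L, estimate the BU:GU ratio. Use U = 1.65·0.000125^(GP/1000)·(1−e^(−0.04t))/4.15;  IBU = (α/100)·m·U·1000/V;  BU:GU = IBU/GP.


U = 1.65·0.000125^(53/1000)·(1−e^(−0.04·55))/4.15 = 0.2196
IBU = (6.5/100)·21·0.2196·1000/18.3 = 16.3776
BU:GU = 16.3776/53

0.3090


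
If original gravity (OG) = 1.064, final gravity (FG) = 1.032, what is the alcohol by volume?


ABV = (OG − FG) · 131.25
ABV = (1.064 − 1.032) · 131.25

4.2000 % ABV


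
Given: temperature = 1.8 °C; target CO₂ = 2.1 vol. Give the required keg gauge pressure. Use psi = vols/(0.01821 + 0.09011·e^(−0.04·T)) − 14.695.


psi = 2.1/(0.01821 + 0.09011·e^(−0.04·1.8)) − 14.695

5.8811 psi


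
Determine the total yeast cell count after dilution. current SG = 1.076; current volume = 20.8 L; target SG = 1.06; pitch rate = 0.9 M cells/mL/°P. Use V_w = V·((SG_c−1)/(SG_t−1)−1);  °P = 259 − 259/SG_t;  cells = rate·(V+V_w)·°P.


V_w = 20.8·((1.076−1)/(1.06−1)−1) = 5.5467
V_final = 20.8 + 5.5467 = 26.3467
°P = 259 − 259/1.06 = 14.6604
cells = 0.9·26.3467·14.6604

347.6269 billion cells


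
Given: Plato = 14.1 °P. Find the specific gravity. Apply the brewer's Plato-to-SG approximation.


SG = 259/(259 − P)
SG = 259/(259 − 14.1)

1.0576


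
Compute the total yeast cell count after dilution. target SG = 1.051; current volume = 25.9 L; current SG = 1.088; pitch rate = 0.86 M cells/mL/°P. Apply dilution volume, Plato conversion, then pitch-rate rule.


V_w = V·((SG_c−1)/(SG_t−1)−1);  °P = 259 − 259/SG_t;  cells = rate·(V+V_w)·°P
V_w = 25.9·((1.088−1)/(1.051−1)−1) = 18.7902
V_final = 25.9 + 18.7902 = 44.6902
°P = 259 − 259/1.051 = 12.5680
cells = 0.86·44.6902·12.5680

483.0343 billion cells


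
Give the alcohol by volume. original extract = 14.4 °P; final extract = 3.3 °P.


SG = 259/(259 − P);  ABV = (OG − FG)·131.25
OG = 259/(259 − 14.4) = 1.0589
FG = 259/(259 − 3.3) = 1.0129
ABV = (1.0589 − 1.0129)·131.25

6.0330 % ABV


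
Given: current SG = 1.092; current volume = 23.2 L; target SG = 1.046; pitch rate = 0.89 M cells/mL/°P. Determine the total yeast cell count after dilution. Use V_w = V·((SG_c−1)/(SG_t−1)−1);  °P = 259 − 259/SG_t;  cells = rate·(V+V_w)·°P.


V_w = 23.2·((1.092−1)/(1.046−1)−1) = 23.2000
V_final = 23.2 + 23.2000 = 46.4000
°P = 259 − 259/1.046 = 11.3901
cells = 0.89·46.4000·11.3901

470.3638 billion cells


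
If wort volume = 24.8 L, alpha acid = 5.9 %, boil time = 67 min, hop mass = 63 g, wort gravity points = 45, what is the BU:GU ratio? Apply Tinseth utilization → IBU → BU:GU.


U = 1.65·0.000125^(GP/1000)·(1−e^(−0.04t))/4.15;  IBU = (α/100)·m·U·1000/V;  BU:GU = IBU/GP
U = 1.65·0.000125^(45/1000)·(1−e^(−0.04·67))/4.15 = 0.2471
IBU = (5.9/100)·63·0.2471·1000/24.8 = 37.0417
BU:GU = 37.0417/45

0.8231


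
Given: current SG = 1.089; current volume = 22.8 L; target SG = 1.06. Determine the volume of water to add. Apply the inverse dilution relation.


V_water = V·((SG_curr − 1)/(SG_target − 1) − 1)
V_water = 22.8·((1.089 − 1)/(1.06 − 1) − 1)

11.0200 L


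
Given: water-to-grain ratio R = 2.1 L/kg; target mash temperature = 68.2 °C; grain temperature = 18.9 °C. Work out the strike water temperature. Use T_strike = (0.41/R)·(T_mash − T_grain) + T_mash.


T_strike = (0.41/2.1)·(68.2 − 18.9) + 68.2

77.8252 °C


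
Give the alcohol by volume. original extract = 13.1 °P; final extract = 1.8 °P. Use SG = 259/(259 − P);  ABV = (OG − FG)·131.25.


OG = 259/(259 − 13.1) = 1.0533
FG = 259/(259 − 1.8) = 1.0070
ABV = (1.0533 − 1.0070)·131.25

6.0736 % ABV


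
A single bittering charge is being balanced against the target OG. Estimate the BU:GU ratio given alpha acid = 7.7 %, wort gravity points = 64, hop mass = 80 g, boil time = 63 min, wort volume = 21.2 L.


U = 1.65·0.000125^(GP/1000)·(1−e^(−0.04t))/4.15;  IBU = (α/100)·m·U·1000/V;  BU:GU = IBU/GP
U = 1.65·0.000125^(64/1000)·(1−e^(−0.04·63))/4.15 = 0.2057
IBU = (7.7/100)·80·0.2057·1000/21.2 = 59.7659
BU:GU = 59.7659/64

0.9338


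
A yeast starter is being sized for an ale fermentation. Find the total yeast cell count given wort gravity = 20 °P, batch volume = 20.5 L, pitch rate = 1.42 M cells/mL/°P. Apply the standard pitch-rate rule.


cells (billions) = rate · V_L · °P
cells = 1.42 · 20.5 · 20

582.2000 billion cells


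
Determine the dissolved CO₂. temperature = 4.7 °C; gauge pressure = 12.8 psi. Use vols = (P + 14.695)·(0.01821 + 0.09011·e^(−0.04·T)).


vols = (12.8 + 14.695)·(0.01821 + 0.09011·e^(−0.04·4.7))

2.5536 volumes


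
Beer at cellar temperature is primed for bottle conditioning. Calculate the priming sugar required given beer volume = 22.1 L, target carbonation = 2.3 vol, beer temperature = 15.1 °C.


residual = 14.695·(0.01821 + 0.09011·e^(−0.04·T));  sugar = (target − residual)·4.0·V
residual = 14.695·(0.01821 + 0.09011·e^(−0.04·15.1)) = 0.9914
sugar = (2.3 − 0.9914)·4.0·22.1

115.6791 g


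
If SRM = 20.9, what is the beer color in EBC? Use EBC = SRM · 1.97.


EBC = 20.9 · 1.97

41.1730 EBC


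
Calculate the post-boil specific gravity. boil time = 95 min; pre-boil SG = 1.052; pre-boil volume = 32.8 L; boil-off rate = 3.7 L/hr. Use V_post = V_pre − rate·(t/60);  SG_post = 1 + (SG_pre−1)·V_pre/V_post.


V_post = 32.8 − 3.7·(95/60) = 26.9417
SG_post = 1 + (1.052 − 1)·32.8/26.9417

1.0633


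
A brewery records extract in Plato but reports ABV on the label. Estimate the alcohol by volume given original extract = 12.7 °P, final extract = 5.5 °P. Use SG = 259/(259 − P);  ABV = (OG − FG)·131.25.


OG = 259/(259 − 12.7) = 1.0516
FG = 259/(259 − 5.5) = 1.0217
ABV = (1.0516 − 1.0217)·131.25

3.9200 % ABV


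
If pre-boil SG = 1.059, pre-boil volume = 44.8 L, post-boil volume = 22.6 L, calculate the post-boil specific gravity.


SG_post = 1 + (SG_pre − 1)·V_pre/V_post
pts_pre = (1.059 − 1)·1000 = 59.0000
pts_post = 59.0000·44.8/22.6 = 116.9558
SG_post = 1 + 116.9558/1000

1.1170


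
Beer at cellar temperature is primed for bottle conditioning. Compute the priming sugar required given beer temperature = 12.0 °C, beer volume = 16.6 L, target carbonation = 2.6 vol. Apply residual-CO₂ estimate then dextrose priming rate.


residual = 14.695·(0.01821 + 0.09011·e^(−0.04·T));  sugar = (target − residual)·4.0·V
residual = 14.695·(0.01821 + 0.09011·e^(−0.04·12.0)) = 1.0870
sugar = (2.6 − 1.0870)·4.0·16.6

100.4653 g


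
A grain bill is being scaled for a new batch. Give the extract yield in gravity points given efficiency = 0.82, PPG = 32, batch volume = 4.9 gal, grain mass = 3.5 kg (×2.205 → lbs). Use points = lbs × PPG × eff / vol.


lbs = 3.5 × 2.205 = 7.7175
points = 7.7175 × 32 × 0.82 / 4.9

41.3280 points


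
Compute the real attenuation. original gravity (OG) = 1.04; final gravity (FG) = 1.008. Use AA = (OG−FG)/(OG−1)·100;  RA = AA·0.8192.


AA = (1.04 − 1.008)/(1.04 − 1)·100 = 80.0000
RA = 80.0000·0.8192

65.5360 %


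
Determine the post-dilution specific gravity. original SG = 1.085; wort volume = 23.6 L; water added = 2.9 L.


SG_new = 1 + (SG_old − 1)·V_old/(V_old + V_water)
pts = (1.085 − 1)·1000·23.6/(23.6 + 2.9) = 75.6981
SG_new = 1 + 75.6981/1000

1.0757


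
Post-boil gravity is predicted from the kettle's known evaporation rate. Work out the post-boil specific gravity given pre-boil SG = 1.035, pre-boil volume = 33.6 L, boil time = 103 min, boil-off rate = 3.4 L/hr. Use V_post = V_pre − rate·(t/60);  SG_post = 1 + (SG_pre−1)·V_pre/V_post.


V_post = 33.6 − 3.4·(103/60) = 27.7633
SG_post = 1 + (1.035 − 1)·33.6/27.7633

1.0424


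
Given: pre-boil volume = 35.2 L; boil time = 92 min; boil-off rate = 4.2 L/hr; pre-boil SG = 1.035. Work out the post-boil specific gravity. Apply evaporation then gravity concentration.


V_post = V_pre − rate·(t/60);  SG_post = 1 + (SG_pre−1)·V_pre/V_post
V_post = 35.2 − 4.2·(92/60) = 28.7600
SG_post = 1 + (1.035 − 1)·35.2/28.7600

1.0428


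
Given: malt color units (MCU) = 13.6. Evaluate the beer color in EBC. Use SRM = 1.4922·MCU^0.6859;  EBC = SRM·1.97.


SRM = 1.4922·13.6^0.6859 = 8.9397
EBC = 8.9397·1.97

17.6111 EBC


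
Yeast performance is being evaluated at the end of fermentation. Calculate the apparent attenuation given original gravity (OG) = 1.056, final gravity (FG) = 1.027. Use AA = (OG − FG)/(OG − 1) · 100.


AA = (1.056 − 1.027)/(1.056 − 1) · 100

51.7857 %


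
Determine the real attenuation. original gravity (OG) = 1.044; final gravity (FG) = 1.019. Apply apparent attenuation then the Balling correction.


AA = (OG−FG)/(OG−1)·100;  RA = AA·0.8192
AA = (1.044 − 1.019)/(1.044 − 1)·100 = 56.8182
RA = 56.8182·0.8192

46.5455 %


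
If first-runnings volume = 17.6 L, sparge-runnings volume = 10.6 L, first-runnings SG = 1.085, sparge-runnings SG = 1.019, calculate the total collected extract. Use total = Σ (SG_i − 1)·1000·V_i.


first = (1.085 − 1)·1000·17.6 = 1496.0000
sparge = (1.019 − 1)·1000·10.6 = 201.4000
total = 1496.0000 + 201.4000

1697.4000 gravity·L


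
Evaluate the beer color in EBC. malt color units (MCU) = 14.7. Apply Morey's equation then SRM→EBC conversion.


SRM = 1.4922·MCU^0.6859;  EBC = SRM·1.97
SRM = 1.4922·14.7^0.6859 = 9.4295
EBC = 9.4295·1.97

18.5762 EBC


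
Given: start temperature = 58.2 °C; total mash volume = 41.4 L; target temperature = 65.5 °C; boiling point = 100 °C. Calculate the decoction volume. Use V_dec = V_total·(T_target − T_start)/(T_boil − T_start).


V_dec = 41.4·(65.5 − 58.2)/(100 − 58.2)

7.2301 L


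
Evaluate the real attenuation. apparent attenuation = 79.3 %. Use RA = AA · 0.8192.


RA = 79.3 · 0.8192

64.9626 %


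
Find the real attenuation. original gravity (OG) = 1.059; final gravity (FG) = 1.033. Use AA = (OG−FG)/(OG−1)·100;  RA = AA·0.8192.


AA = (1.059 − 1.033)/(1.059 − 1)·100 = 44.0678
RA = 44.0678·0.8192

36.1003 %


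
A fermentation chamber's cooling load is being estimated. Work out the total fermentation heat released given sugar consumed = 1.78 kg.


Q = m_sugar · 590 kJ/kg
Q = 1.78 · 590

1050.2000 kJ


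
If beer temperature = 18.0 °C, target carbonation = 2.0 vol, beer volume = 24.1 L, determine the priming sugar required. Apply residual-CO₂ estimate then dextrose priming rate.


residual = 14.695·(0.01821 + 0.09011·e^(−0.04·T));  sugar = (target − residual)·4.0·V
residual = 14.695·(0.01821 + 0.09011·e^(−0.04·18.0)) = 0.9121
sugar = (2.0 − 0.9121)·4.0·24.1

104.8700 g


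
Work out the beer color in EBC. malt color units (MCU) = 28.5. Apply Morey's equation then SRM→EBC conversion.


SRM = 1.4922·MCU^0.6859;  EBC = SRM·1.97
SRM = 1.4922·28.5^0.6859 = 14.8493
EBC = 14.8493·1.97

29.2531 EBC


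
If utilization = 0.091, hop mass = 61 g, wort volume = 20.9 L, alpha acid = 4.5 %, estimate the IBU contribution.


IBU = (α/100)·mass·U·1000 / V
IBU = (4.5/100)·61·0.091·1000 / 20.9

11.9519 IBU


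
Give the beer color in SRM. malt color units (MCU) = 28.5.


SRM = 1.4922 · MCU^0.6859
SRM = 1.4922 · 28.5^0.6859

14.8493 SRM


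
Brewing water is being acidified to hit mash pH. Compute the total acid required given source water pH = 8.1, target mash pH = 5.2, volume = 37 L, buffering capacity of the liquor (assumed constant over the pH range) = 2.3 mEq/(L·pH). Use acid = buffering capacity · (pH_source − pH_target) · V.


acid = 2.3 · (8.1 − 5.2) · 37

246.7900 mEq


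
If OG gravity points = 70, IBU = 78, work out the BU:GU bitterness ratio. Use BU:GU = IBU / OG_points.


BU:GU = 78 / 70

1.1143


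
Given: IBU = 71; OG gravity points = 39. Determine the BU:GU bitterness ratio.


BU:GU = IBU / OG_points
BU:GU = 71 / 39

1.8205


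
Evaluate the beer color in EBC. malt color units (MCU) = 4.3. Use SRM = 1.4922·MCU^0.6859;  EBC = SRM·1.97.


SRM = 1.4922·4.3^0.6859 = 4.0581
EBC = 4.0581·1.97

7.9945 EBC


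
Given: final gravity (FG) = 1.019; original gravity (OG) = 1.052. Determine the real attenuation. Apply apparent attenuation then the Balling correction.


AA = (OG−FG)/(OG−1)·100;  RA = AA·0.8192
AA = (1.052 − 1.019)/(1.052 − 1)·100 = 63.4615
RA = 63.4615·0.8192

51.9877 %


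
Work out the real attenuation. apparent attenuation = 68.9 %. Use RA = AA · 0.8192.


RA = 68.9 · 0.8192

56.4429 %


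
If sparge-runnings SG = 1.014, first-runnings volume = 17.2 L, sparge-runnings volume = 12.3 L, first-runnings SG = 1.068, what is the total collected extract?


total = Σ (SG_i − 1)·1000·V_i
first = (1.068 − 1)·1000·17.2 = 1169.6000
sparge = (1.014 − 1)·1000·12.3 = 172.2000
total = 1169.6000 + 172.2000

1341.8000 gravity·L


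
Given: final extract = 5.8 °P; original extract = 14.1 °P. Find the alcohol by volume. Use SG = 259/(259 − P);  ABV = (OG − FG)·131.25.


OG = 259/(259 − 14.1) = 1.0576
FG = 259/(259 − 5.8) = 1.0229
ABV = (1.0576 − 1.0229)·131.25

4.5501 % ABV


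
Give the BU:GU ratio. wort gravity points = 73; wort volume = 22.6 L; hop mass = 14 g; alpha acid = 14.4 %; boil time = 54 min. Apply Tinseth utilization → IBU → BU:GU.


U = 1.65·0.000125^(GP/1000)·(1−e^(−0.04t))/4.15;  IBU = (α/100)·m·U·1000/V;  BU:GU = IBU/GP
U = 1.65·0.000125^(73/1000)·(1−e^(−0.04·54))/4.15 = 0.1825
IBU = (14.4/100)·14·0.1825·1000/22.6 = 16.2808
BU:GU = 16.2808/73

0.2230


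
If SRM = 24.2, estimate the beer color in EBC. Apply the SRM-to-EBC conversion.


EBC = SRM · 1.97
EBC = 24.2 · 1.97

47.6740 EBC


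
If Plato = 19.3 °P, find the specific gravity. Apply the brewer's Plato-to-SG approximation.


SG = 259/(259 − P)
SG = 259/(259 − 19.3)

1.0805


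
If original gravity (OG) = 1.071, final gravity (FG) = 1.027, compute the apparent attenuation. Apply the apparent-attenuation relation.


AA = (OG − FG)/(OG − 1) · 100
AA = (1.071 − 1.027)/(1.071 − 1) · 100

61.9718 %


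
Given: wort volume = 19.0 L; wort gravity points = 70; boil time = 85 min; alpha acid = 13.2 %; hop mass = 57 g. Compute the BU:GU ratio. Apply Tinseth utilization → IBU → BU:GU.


U = 1.65·0.000125^(GP/1000)·(1−e^(−0.04t))/4.15;  IBU = (α/100)·m·U·1000/V;  BU:GU = IBU/GP
U = 1.65·0.000125^(70/1000)·(1−e^(−0.04·85))/4.15 = 0.2049
IBU = (13.2/100)·57·0.2049·1000/19.0 = 81.1285
BU:GU = 81.1285/70

1.1590


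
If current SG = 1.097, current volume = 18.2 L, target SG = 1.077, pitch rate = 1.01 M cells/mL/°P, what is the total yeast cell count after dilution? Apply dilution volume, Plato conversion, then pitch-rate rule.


V_w = V·((SG_c−1)/(SG_t−1)−1);  °P = 259 − 259/SG_t;  cells = rate·(V+V_w)·°P
V_w = 18.2·((1.097−1)/(1.077−1)−1) = 4.7273
V_final = 18.2 + 4.7273 = 22.9273
°P = 259 − 259/1.077 = 18.5172
cells = 1.01·22.9273·18.5172

428.7939 billion cells


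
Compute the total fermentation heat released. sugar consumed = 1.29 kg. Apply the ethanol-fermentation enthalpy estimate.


Q = m_sugar · 590 kJ/kg
Q = 1.29 · 590

761.1000 kJ


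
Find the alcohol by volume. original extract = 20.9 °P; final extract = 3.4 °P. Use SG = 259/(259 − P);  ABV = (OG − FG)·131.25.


OG = 259/(259 − 20.9) = 1.0878
FG = 259/(259 − 3.4) = 1.0133
ABV = (1.0878 − 1.0133)·131.25

9.7750 % ABV


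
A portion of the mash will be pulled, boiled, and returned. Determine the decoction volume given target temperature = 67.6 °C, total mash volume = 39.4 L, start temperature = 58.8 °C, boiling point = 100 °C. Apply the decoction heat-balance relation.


V_dec = V_total·(T_target − T_start)/(T_boil − T_start)
V_dec = 39.4·(67.6 − 58.8)/(100 − 58.8)

8.4155 L


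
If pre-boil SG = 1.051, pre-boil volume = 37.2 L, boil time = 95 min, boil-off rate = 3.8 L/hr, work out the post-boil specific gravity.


V_post = V_pre − rate·(t/60);  SG_post = 1 + (SG_pre−1)·V_pre/V_post
V_post = 37.2 − 3.8·(95/60) = 31.1833
SG_post = 1 + (1.051 − 1)·37.2/31.1833

1.0608


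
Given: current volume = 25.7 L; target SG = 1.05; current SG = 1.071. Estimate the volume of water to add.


V_water = V·((SG_curr − 1)/(SG_target − 1) − 1)
V_water = 25.7·((1.071 − 1)/(1.05 − 1) − 1)

10.7940 L


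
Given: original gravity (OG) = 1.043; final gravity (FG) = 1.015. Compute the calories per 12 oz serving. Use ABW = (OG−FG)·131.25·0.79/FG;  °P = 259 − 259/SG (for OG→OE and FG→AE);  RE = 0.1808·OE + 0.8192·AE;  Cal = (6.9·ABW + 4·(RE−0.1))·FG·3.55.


ABW = (1.043 − 1.015)·131.25·0.79/1.015 = 2.8603
OE = 259 − 259/1.043 = 10.6779 °P
AE = 259 − 259/1.015 = 3.8276 °P
RE = 0.1808·10.6779 + 0.8192·3.8276 = 5.0661 °P
Cal = (6.9·2.8603 + 4·(5.0661−0.1))·1.015·3.55

142.6917 kcal


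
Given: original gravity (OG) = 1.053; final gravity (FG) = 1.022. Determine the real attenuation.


AA = (OG−FG)/(OG−1)·100;  RA = AA·0.8192
AA = (1.053 − 1.022)/(1.053 − 1)·100 = 58.4906
RA = 58.4906·0.8192

47.9155 %


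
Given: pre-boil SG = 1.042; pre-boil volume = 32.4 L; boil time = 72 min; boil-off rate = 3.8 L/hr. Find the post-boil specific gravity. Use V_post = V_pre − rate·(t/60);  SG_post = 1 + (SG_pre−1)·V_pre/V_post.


V_post = 32.4 − 3.8·(72/60) = 27.8400
SG_post = 1 + (1.042 − 1)·32.4/27.8400

1.0489


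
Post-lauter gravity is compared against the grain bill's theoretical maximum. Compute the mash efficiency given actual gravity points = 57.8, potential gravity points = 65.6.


efficiency = actual / potential × 100
efficiency = 57.8 / 65.6 × 100

88.1098 %


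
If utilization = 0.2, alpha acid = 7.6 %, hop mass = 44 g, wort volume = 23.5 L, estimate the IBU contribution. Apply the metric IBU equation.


IBU = (α/100)·mass·U·1000 / V
IBU = (7.6/100)·44·0.2·1000 / 23.5

28.4596 IBU


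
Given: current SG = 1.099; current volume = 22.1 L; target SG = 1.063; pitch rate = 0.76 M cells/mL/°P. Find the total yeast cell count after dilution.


V_w = V·((SG_c−1)/(SG_t−1)−1);  °P = 259 − 259/SG_t;  cells = rate·(V+V_w)·°P
V_w = 22.1·((1.099−1)/(1.063−1)−1) = 12.6286
V_final = 22.1 + 12.6286 = 34.7286
°P = 259 − 259/1.063 = 15.3500
cells = 0.76·34.7286·15.3500

405.1423 billion cells


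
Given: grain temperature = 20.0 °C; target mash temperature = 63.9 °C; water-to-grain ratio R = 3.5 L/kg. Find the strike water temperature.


T_strike = (0.41/R)·(T_mash − T_grain) + T_mash
T_strike = (0.41/3.5)·(63.9 − 20.0) + 63.9

69.0426 °C


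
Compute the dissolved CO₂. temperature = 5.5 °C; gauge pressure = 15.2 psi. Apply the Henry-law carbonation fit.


vols = (P + 14.695)·(0.01821 + 0.09011·e^(−0.04·T))
vols = (15.2 + 14.695)·(0.01821 + 0.09011·e^(−0.04·5.5))

2.7062 volumes


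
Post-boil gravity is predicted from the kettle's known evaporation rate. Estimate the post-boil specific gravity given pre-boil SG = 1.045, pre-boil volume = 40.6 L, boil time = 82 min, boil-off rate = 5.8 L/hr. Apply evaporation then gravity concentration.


V_post = V_pre − rate·(t/60);  SG_post = 1 + (SG_pre−1)·V_pre/V_post
V_post = 40.6 − 5.8·(82/60) = 32.6733
SG_post = 1 + (1.045 − 1)·40.6/32.6733

1.0559


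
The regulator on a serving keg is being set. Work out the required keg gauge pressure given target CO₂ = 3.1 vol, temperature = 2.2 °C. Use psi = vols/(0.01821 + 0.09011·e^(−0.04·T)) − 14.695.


psi = 3.1/(0.01821 + 0.09011·e^(−0.04·2.2)) − 14.695

16.0806 psi


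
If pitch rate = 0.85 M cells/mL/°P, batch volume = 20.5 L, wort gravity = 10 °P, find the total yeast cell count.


cells (billions) = rate · V_L · °P
cells = 0.85 · 20.5 · 10

174.2500 billion cells


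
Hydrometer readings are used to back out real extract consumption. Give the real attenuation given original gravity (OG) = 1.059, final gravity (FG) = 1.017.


AA = (OG−FG)/(OG−1)·100;  RA = AA·0.8192
AA = (1.059 − 1.017)/(1.059 − 1)·100 = 71.1864
RA = 71.1864·0.8192

58.3159 %


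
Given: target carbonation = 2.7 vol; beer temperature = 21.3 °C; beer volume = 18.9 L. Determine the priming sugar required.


residual = 14.695·(0.01821 + 0.09011·e^(−0.04·T));  sugar = (target − residual)·4.0·V
residual = 14.695·(0.01821 + 0.09011·e^(−0.04·21.3)) = 0.8324
sugar = (2.7 − 0.8324)·4.0·18.9

141.1880 g


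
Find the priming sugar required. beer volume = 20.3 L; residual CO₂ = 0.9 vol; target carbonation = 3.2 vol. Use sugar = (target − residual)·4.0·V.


sugar = (3.2 − 0.9)·4.0·20.3

186.7600 g


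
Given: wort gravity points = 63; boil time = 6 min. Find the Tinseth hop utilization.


U = 1.65·0.000125^(GP/1000) · (1 − e^(−0.04·t))/4.15
bigness = 1.65·0.000125^(63/1000) = 0.9367
boil_factor = (1 − e^(−0.04·6))/4.15 = 0.0514
U = 0.9367 · 0.0514

0.0482


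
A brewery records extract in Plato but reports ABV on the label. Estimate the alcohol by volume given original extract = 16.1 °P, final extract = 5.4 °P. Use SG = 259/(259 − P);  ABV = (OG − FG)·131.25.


OG = 259/(259 − 16.1) = 1.0663
FG = 259/(259 − 5.4) = 1.0213
ABV = (1.0663 − 1.0213)·131.25

5.9048 % ABV


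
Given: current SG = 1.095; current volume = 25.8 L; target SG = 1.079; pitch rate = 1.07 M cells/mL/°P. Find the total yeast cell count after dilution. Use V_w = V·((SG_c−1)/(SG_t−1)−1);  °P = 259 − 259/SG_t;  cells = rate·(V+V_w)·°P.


V_w = 25.8·((1.095−1)/(1.079−1)−1) = 5.2253
V_final = 25.8 + 5.2253 = 31.0253
°P = 259 − 259/1.079 = 18.9629
cells = 1.07·31.0253·18.9629

629.5140 billion cells


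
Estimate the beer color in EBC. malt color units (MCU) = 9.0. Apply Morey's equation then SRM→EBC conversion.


SRM = 1.4922·MCU^0.6859;  EBC = SRM·1.97
SRM = 1.4922·9.0^0.6859 = 6.7351
EBC = 6.7351·1.97

13.2681 EBC


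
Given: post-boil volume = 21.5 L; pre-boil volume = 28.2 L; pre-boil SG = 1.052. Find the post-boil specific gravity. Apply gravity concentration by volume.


SG_post = 1 + (SG_pre − 1)·V_pre/V_post
pts_pre = (1.052 − 1)·1000 = 52.0000
pts_post = 52.0000·28.2/21.5 = 68.2047
SG_post = 1 + 68.2047/1000

1.0682


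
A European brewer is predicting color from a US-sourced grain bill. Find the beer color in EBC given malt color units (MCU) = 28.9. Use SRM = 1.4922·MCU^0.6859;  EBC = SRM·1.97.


SRM = 1.4922·28.9^0.6859 = 14.9919
EBC = 14.9919·1.97

29.5341 EBC


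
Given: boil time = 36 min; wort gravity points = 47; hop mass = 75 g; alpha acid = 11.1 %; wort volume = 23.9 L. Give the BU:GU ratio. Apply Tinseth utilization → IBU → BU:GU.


U = 1.65·0.000125^(GP/1000)·(1−e^(−0.04t))/4.15;  IBU = (α/100)·m·U·1000/V;  BU:GU = IBU/GP
U = 1.65·0.000125^(47/1000)·(1−e^(−0.04·36))/4.15 = 0.1989
IBU = (11.1/100)·75·0.1989·1000/23.9 = 69.2696
BU:GU = 69.2696/47

1.4738


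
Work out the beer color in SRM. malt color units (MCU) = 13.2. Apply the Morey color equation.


SRM = 1.4922 · MCU^0.6859
SRM = 1.4922 · 13.2^0.6859

8.7585 SRM


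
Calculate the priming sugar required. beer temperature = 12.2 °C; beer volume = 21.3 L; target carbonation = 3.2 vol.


residual = 14.695·(0.01821 + 0.09011·e^(−0.04·T));  sugar = (target − residual)·4.0·V
residual = 14.695·(0.01821 + 0.09011·e^(−0.04·12.2)) = 1.0804
sugar = (3.2 − 1.0804)·4.0·21.3

180.5866 g


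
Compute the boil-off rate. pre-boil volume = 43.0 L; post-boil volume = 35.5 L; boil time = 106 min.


rate = (V_pre − V_post) / (t_min/60)
rate = (43.0 − 35.5) / (106/60)

4.2453 L/hr


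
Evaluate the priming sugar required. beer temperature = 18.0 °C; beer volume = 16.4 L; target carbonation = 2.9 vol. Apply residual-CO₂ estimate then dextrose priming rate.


residual = 14.695·(0.01821 + 0.09011·e^(−0.04·T));  sugar = (target − residual)·4.0·V
residual = 14.695·(0.01821 + 0.09011·e^(−0.04·18.0)) = 0.9121
sugar = (2.9 − 0.9121)·4.0·16.4

130.4038 g
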